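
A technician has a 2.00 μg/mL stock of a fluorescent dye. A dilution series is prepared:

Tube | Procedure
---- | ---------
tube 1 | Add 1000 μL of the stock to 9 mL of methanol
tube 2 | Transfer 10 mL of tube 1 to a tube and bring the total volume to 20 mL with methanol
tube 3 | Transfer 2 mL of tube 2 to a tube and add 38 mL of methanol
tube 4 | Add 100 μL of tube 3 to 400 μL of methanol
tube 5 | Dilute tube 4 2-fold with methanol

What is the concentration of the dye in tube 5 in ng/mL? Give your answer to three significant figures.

0.500 ng/mL

Step 1: 1000 μL + 9 mL = 10000 μL total → factor 10000/1000 = 10
Step 2: 10 mL brought to 20 mL → factor 20/10 = 2
Step 3: 2 mL + 38 mL = 40 mL total → factor 40/2 = 20
Step 4: 100 μL + 400 μL = 500 μL total → factor 500/100 = 5
Step 5: 2-fold → factor 2
Overall dilution factor = 10 × 2 × 20 × 5 × 2 = 4000
Final = 2.00 μg/mL / 4000 = 0.0005000 μg/mL = 0.500 ng/mL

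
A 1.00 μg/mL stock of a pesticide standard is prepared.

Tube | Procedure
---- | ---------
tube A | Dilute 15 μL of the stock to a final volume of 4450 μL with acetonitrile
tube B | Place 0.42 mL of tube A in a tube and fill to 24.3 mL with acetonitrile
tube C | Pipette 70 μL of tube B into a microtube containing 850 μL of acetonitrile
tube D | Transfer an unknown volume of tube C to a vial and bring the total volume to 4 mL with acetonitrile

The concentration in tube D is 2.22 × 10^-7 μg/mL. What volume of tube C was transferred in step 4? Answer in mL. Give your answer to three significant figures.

0.200 mL

Step 1: 15 μL brought to 4450 μL → factor 4450/15 = 296.67
Step 2: 0.42 mL brought to 24.3 mL → factor 24.3/0.42 = 57.857
Step 3: 70 μL + 850 μL = 920 μL total → factor 920/70 = 13.143
Step 4: v brought to 4 mL → factor = 4 mL/v
Product of known-step factors = 2.2559 × 10^5
Overall factor = 1.00 μg/mL / (2.22 × 10^-7 μg/mL) = 4.5045 × 10^6
Step-4 factor = 4.5045 × 10^6 / 2.2559 × 10^5 = 19.968
v = 4 mL / 19.968 = 0.200 mL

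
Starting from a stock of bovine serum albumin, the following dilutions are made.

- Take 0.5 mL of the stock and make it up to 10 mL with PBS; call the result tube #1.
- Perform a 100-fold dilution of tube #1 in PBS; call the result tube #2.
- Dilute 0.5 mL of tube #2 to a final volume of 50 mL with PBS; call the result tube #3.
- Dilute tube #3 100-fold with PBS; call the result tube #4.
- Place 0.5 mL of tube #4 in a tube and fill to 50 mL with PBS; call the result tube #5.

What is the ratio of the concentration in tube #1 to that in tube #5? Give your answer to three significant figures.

1.00 × 10^8

Step 1: 0.5 mL brought to 10 mL → factor 10/0.5 = 20
Step 2: 100-fold → factor 100
Step 3: 0.5 mL brought to 50 mL → factor 50/0.5 = 100
Step 4: 100-fold → factor 100
Step 5: 0.5 mL brought to 50 mL → factor 50/0.5 = 100
Dilution factor to tube #1 = 20; to tube #5 = 2 × 10^9
[tube #1]/[tube #5] = (factor to tube #5)/(factor to tube #1) = 2 × 10^9/20 = 1.00 × 10^8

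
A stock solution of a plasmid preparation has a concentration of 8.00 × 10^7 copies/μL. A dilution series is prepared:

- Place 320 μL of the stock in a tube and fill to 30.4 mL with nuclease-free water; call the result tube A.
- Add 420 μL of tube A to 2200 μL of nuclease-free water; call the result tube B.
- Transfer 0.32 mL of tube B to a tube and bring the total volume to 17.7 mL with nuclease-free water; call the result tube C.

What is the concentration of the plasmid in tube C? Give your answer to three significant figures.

Step 1: 320 μL brought to 30.4 mL → factor 30400/320 = 95
Step 2: 420 μL + 2200 μL = 2620 μL total → factor 2620/420 = 6.2381
Step 3: 0.32 mL brought to 17.7 mL → factor 17.7/0.32 = 55.312
Overall dilution factor = 95 × 6.2381 × 55.312 = 32779
Final = 8.00 × 10^7 copies/μL / 32779 = 2.44 × 10^3 copies/μL

2.44 × 10^3 copies/μL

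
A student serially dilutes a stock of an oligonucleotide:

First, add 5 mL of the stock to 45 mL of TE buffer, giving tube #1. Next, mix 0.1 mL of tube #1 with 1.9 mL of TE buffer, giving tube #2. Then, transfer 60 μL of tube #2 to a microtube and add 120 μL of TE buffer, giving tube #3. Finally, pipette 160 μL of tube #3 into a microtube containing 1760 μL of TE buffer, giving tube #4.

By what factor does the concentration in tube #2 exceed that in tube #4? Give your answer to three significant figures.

Step 1: 5 mL + 45 mL = 50 mL total → factor 50/5 = 10
Step 2: 0.1 mL + 1.9 mL = 2 mL total → factor 2/0.1 = 20
Step 3: 60 μL + 120 μL = 180 μL total → factor 180/60 = 3
Step 4: 160 μL + 1760 μL = 1920 μL total → factor 1920/160 = 12
Dilution factor to tube #2 = 200; to tube #4 = 7200
[tube #2]/[tube #4] = (factor to tube #4)/(factor to tube #2) = 7200/200 = 36.0

36.0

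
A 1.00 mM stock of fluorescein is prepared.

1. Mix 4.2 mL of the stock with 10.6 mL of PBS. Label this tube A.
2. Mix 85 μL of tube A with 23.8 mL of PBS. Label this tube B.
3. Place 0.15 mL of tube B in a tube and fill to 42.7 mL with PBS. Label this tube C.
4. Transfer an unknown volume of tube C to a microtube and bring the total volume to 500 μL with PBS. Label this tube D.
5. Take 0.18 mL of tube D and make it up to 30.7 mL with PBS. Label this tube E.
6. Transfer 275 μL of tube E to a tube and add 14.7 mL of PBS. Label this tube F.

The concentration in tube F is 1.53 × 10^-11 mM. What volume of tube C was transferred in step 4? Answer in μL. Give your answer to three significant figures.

Step 1: 4.2 mL + 10.6 mL = 14.8 mL total → factor 14.8/4.2 = 3.5238
Step 2: 85 μL + 23.8 mL = 23885 μL total → factor 23885/85 = 281
Step 3: 0.15 mL brought to 42.7 mL → factor 42.7/0.15 = 284.67
Step 4: v brought to 500 μL → factor = 500 μL/v
Step 5: 0.18 mL brought to 30.7 mL → factor 30.7/0.18 = 170.56
Step 6: 275 μL + 14.7 mL = 14975 μL total → factor 14975/275 = 54.455
Product of known-step factors = 2.6179 × 10^9
Overall factor = 1.00 mM / (1.53 × 10^-11 mM) = 6.5359 × 10^10
Step-4 factor = 6.5359 × 10^10 / 2.6179 × 10^9 = 24.966
v = 500 μL / 24.966 = 20.0 μL

20.0 μL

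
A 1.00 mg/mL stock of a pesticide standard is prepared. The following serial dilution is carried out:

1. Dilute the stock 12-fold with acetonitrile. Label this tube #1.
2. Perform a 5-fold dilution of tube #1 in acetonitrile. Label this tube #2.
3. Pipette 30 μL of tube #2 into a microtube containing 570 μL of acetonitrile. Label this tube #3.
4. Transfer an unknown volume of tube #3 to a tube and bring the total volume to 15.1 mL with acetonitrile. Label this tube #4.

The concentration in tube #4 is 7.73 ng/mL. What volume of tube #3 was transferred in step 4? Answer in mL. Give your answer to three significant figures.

0.140 mL

Step 1: 12-fold → factor 12
Step 2: 5-fold → factor 5
Step 3: 30 μL + 570 μL = 600 μL total → factor 600/30 = 20
Step 4: v brought to 15.1 mL → factor = 15.1 mL/v
Product of known-step factors = 1200
Overall factor = 1.00 mg/mL / (7.73 ng/mL) = 1.2937 × 10^5
Step-4 factor = 1.2937 × 10^5 / 1200 = 107.81
v = 15.1 mL / 107.81 = 0.140 mL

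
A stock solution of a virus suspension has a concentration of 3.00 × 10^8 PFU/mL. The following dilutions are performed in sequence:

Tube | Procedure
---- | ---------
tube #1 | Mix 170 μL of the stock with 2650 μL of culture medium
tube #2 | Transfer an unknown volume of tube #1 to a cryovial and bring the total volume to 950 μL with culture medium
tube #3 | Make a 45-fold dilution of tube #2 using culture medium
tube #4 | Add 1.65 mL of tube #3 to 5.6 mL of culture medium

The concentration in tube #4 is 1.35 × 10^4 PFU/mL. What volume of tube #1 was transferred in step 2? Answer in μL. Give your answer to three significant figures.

140 μL

Step 1: 170 μL + 2650 μL = 2820 μL total → factor 2820/170 = 16.588
Step 2: v brought to 950 μL → factor = 950 μL/v
Step 3: 45-fold → factor 45
Step 4: 1.65 mL + 5.6 mL = 7.25 mL total → factor 7.25/1.65 = 4.3939
Product of known-step factors = 3279.9
Overall factor = 3.00 × 10^8 PFU/mL / (1.35 × 10^4 PFU/mL) = 22222
Step-2 factor = 22222 / 3279.9 = 6.7752
v = 950 μL / 6.7752 = 140 μL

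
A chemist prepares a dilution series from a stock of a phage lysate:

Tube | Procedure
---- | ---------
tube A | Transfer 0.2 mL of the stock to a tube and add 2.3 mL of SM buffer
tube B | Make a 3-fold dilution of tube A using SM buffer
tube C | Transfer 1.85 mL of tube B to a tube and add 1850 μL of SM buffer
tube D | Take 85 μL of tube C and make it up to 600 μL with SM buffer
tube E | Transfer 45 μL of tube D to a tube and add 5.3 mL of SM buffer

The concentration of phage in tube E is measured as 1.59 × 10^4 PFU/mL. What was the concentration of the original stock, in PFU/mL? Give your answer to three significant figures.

1.00 × 10^9 PFU/mL

Step 1: 0.2 mL + 2.3 mL = 2.5 mL total → factor 2.5/0.2 = 12.5
Step 2: 3-fold → factor 3
Step 3: 1.85 mL + 1850 μL = 3.7 mL total → factor 3.7/1.85 = 2
Step 4: 85 μL brought to 600 μL → factor 600/85 = 7.0588
Step 5: 45 μL + 5.3 mL = 5345 μL total → factor 5345/45 = 118.78
Overall dilution factor = 12.5 × 3 × 2 × 7.0588 × 118.78 = 62882
Stock = 1.59 × 10^4 PFU/mL × 62882 = 1.00 × 10^9 PFU/mL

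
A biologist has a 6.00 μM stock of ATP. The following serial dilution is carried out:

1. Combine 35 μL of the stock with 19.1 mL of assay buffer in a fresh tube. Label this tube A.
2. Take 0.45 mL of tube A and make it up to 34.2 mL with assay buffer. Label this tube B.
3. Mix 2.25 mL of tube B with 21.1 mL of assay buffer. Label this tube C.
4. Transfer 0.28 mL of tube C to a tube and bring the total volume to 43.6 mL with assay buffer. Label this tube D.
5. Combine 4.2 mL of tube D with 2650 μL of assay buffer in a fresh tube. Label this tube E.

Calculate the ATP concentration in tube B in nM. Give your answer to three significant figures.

Step 1: 35 μL + 19.1 mL = 19135 μL total → factor 19135/35 = 546.71
Step 2: 0.45 mL brought to 34.2 mL → factor 34.2/0.45 = 76
Dilution factor through tube B = 546.71 × 76 = 41550
[tube B] = 6.00 μM / 41550 = 0.0001444 μM = 0.144 nM

0.144 nM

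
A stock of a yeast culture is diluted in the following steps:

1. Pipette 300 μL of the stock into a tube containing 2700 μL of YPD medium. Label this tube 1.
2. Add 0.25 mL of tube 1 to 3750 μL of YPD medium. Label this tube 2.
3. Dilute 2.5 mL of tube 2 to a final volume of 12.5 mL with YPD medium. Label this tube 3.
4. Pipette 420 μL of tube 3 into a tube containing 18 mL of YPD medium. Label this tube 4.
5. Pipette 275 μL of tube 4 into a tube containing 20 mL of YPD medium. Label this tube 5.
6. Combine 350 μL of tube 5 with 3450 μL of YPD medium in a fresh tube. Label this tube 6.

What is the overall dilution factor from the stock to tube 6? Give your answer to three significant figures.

Step 1: 300 μL + 2700 μL = 3000 μL total → factor 3000/300 = 10
Step 2: 0.25 mL + 3750 μL = 4 mL total → factor 4/0.25 = 16
Step 3: 2.5 mL brought to 12.5 mL → factor 12.5/2.5 = 5
Step 4: 420 μL + 18 mL = 18420 μL total → factor 18420/420 = 43.857
Step 5: 275 μL + 20 mL = 20275 μL total → factor 20275/275 = 73.727
Step 6: 350 μL + 3450 μL = 3800 μL total → factor 3800/350 = 10.857
Overall dilution factor = 10 × 16 × 5 × 43.857 × 73.727 × 10.857 = 2.8085 × 10^7

2.81 × 10^7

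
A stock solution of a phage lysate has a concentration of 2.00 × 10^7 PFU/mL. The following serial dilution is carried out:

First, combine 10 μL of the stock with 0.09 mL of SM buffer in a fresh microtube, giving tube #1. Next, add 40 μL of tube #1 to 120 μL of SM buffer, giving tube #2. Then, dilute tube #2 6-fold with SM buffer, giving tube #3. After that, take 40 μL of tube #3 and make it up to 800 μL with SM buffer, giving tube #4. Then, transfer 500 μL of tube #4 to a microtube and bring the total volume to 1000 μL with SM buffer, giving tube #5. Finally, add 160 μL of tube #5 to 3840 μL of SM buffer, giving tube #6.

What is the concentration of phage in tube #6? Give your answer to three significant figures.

Step 1: 10 μL + 0.09 mL = 100 μL total → factor 100/10 = 10
Step 2: 40 μL + 120 μL = 160 μL total → factor 160/40 = 4
Step 3: 6-fold → factor 6
Step 4: 40 μL brought to 800 μL → factor 800/40 = 20
Step 5: 500 μL brought to 1000 μL → factor 1000/500 = 2
Step 6: 160 μL + 3840 μL = 4000 μL total → factor 4000/160 = 25
Overall dilution factor = 10 × 4 × 6 × 20 × 2 × 25 = 2.4 × 10^5
Final = 2.00 × 10^7 PFU/mL / 2.4 × 10^5 = 83.3 PFU/mL

83.3 PFU/mL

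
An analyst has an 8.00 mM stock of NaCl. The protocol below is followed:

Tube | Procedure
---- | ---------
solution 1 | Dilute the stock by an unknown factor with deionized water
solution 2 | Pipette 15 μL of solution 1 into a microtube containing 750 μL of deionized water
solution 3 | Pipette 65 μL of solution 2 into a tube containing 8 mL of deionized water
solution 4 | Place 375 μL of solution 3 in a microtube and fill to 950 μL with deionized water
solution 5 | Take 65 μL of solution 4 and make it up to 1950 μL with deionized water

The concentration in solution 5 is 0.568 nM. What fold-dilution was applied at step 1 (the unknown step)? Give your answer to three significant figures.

Step 1: unknown factor x
Step 2: 15 μL + 750 μL = 765 μL total → factor 765/15 = 51
Step 3: 65 μL + 8 mL = 8065 μL total → factor 8065/65 = 124.08
Step 4: 375 μL brought to 950 μL → factor 950/375 = 2.5333
Step 5: 65 μL brought to 1950 μL → factor 1950/65 = 30
Product of known-step factors = 4.8092 × 10^5
Overall factor = 8.00 mM / (0.568 nM) = 1.4085 × 10^7
x = 1.4085 × 10^7 / 4.8092 × 10^5 = 29.3

29.3-fold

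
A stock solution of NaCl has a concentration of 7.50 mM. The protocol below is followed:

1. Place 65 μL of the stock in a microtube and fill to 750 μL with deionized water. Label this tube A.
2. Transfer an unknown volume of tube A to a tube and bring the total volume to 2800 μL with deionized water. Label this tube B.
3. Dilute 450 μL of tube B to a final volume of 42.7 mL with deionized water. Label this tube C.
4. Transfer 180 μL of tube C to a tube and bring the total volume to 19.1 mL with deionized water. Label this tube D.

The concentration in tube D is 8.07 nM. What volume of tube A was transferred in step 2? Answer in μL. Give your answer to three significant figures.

Step 1: 65 μL brought to 750 μL → factor 750/65 = 11.538
Step 2: v brought to 2800 μL → factor = 2800 μL/v
Step 3: 450 μL brought to 42.7 mL → factor 42700/450 = 94.889
Step 4: 180 μL brought to 19.1 mL → factor 19100/180 = 106.11
Product of known-step factors = 1.1618 × 10^5
Overall factor = 7.50 mM / (8.07 nM) = 9.2937 × 10^5
Step-2 factor = 9.2937 × 10^5 / 1.1618 × 10^5 = 7.9995
v = 2800 μL / 7.9995 = 350 μL

350 μL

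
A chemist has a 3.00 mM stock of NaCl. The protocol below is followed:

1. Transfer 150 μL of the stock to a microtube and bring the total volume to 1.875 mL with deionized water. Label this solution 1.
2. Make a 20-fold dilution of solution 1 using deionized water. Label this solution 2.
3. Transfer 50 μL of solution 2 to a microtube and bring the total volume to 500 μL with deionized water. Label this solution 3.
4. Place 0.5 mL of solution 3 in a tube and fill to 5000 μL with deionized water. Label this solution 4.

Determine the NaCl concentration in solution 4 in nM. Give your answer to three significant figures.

120 nM

Step 1: 150 μL brought to 1.875 mL → factor 1875/150 = 12.5
Step 2: 20-fold → factor 20
Step 3: 50 μL brought to 500 μL → factor 500/50 = 10
Step 4: 0.5 mL brought to 5000 μL → factor 5/0.5 = 10
Overall dilution factor = 12.5 × 20 × 10 × 10 = 25000
Final = 3.00 mM / 25000 = 0.0001200 mM = 120 nM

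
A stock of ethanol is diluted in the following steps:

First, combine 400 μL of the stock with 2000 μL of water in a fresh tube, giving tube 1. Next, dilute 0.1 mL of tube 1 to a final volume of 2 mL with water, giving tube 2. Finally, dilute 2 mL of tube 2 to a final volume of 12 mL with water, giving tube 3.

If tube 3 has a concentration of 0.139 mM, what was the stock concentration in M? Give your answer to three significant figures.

Step 1: 400 μL + 2000 μL = 2400 μL total → factor 2400/400 = 6
Step 2: 0.1 mL brought to 2 mL → factor 2/0.1 = 20
Step 3: 2 mL brought to 12 mL → factor 12/2 = 6
Overall dilution factor = 6 × 20 × 6 = 720
Stock = 0.139 mM × 720 = 100.1 mM = 0.100 M

0.100 M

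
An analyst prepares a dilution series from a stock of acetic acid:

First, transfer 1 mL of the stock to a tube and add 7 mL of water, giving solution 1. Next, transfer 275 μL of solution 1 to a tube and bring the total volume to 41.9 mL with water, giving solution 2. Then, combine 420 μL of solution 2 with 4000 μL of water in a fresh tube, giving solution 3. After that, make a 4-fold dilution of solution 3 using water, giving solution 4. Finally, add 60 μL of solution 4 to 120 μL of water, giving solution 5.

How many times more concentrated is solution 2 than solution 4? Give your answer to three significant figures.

Step 1: 1 mL + 7 mL = 8 mL total → factor 8/1 = 8
Step 2: 275 μL brought to 41.9 mL → factor 41900/275 = 152.36
Step 3: 420 μL + 4000 μL = 4420 μL total → factor 4420/420 = 10.524
Step 4: 4-fold → factor 4
Dilution factor to solution 2 = 1218.9; to solution 4 = 51310
[solution 2]/[solution 4] = (factor to solution 4)/(factor to solution 2) = 51310/1218.9 = 42.1

42.1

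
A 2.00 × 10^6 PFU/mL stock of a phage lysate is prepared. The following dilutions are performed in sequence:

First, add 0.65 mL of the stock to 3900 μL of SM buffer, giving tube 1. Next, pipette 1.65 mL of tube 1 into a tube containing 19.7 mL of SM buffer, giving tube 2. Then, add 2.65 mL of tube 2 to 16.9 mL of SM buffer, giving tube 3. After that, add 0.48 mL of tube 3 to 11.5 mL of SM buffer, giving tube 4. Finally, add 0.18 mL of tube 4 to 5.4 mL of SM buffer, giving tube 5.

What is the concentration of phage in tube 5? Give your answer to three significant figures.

3.87 PFU/mL

Step 1: 0.65 mL + 3900 μL = 4.55 mL total → factor 4.55/0.65 = 7
Step 2: 1.65 mL + 19.7 mL = 21.35 mL total → factor 21.35/1.65 = 12.939
Step 3: 2.65 mL + 16.9 mL = 19.55 mL total → factor 19.55/2.65 = 7.3774
Step 4: 0.48 mL + 11.5 mL = 11.98 mL total → factor 11.98/0.48 = 24.958
Step 5: 0.18 mL + 5.4 mL = 5.58 mL total → factor 5.58/0.18 = 31
Overall dilution factor = 7 × 12.939 × 7.3774 × 24.958 × 31 = 5.17 × 10^5
Final = 2.00 × 10^6 PFU/mL / 5.17 × 10^5 = 3.87 PFU/mL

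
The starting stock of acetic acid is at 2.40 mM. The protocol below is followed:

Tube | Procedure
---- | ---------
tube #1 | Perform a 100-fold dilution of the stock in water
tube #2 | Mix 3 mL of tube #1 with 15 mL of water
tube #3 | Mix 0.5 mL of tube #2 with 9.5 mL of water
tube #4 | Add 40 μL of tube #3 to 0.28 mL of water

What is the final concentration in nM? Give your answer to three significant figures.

25.0 nM

Step 1: 100-fold → factor 100
Step 2: 3 mL + 15 mL = 18 mL total → factor 18/3 = 6
Step 3: 0.5 mL + 9.5 mL = 10 mL total → factor 10/0.5 = 20
Step 4: 40 μL + 0.28 mL = 320 μL total → factor 320/40 = 8
Overall dilution factor = 100 × 6 × 20 × 8 = 96000
Final = 2.40 mM / 96000 = 2.500 × 10^-5 mM = 25.0 nM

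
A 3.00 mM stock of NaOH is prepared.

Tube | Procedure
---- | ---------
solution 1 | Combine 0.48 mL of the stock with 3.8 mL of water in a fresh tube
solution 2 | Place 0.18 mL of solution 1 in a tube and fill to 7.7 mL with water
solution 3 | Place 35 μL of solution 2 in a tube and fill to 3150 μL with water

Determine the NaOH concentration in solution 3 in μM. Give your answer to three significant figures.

0.0874 μM

Step 1: 0.48 mL + 3.8 mL = 4.28 mL total → factor 4.28/0.48 = 8.9167
Step 2: 0.18 mL brought to 7.7 mL → factor 7.7/0.18 = 42.778
Step 3: 35 μL brought to 3150 μL → factor 3150/35 = 90
Overall dilution factor = 8.9167 × 42.778 × 90 = 34329
Final = 3.00 mM / 34329 = 8.739 × 10^-5 mM = 0.0874 μM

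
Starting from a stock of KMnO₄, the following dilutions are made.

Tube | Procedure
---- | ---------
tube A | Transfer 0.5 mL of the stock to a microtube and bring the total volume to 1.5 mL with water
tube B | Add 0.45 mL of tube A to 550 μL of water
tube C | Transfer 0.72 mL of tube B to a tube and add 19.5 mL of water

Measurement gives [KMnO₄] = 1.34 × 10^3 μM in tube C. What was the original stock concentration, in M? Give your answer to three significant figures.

0.251 M

Step 1: 0.5 mL brought to 1.5 mL → factor 1.5/0.5 = 3
Step 2: 0.45 mL + 550 μL = 1 mL total → factor 1/0.45 = 2.2222
Step 3: 0.72 mL + 19.5 mL = 20.22 mL total → factor 20.22/0.72 = 28.083
Overall dilution factor = 3 × 2.2222 × 28.083 = 187.22
Stock = 1.34 × 10^3 μM × 187.22 = 2.509 × 10^5 μM = 0.251 M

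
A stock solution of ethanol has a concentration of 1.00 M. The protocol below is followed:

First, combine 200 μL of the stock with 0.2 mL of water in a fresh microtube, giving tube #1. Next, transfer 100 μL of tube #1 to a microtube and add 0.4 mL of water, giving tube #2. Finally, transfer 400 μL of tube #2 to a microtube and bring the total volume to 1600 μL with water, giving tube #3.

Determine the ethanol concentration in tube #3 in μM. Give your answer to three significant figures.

2.50 × 10^4 μM

Step 1: 200 μL + 0.2 mL = 400 μL total → factor 400/200 = 2
Step 2: 100 μL + 0.4 mL = 500 μL total → factor 500/100 = 5
Step 3: 400 μL brought to 1600 μL → factor 1600/400 = 4
Overall dilution factor = 2 × 5 × 4 = 40
Final = 1.00 M / 40 = 0.02500 M = 2.50 × 10^4 μM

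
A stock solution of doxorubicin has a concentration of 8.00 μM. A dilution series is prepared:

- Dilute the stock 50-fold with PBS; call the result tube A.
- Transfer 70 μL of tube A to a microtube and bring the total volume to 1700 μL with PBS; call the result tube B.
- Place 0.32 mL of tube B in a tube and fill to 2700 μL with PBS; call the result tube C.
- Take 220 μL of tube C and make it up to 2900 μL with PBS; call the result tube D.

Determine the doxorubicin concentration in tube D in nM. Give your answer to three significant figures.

Step 1: 50-fold → factor 50
Step 2: 70 μL brought to 1700 μL → factor 1700/70 = 24.286
Step 3: 0.32 mL brought to 2700 μL → factor 2.7/0.32 = 8.4375
Step 4: 220 μL brought to 2900 μL → factor 2900/220 = 13.182
Overall dilution factor = 50 × 24.286 × 8.4375 × 13.182 = 1.3505 × 10^5
Final = 8.00 μM / 1.3505 × 10^5 = 5.924 × 10^-5 μM = 0.0592 nM

0.0592 nM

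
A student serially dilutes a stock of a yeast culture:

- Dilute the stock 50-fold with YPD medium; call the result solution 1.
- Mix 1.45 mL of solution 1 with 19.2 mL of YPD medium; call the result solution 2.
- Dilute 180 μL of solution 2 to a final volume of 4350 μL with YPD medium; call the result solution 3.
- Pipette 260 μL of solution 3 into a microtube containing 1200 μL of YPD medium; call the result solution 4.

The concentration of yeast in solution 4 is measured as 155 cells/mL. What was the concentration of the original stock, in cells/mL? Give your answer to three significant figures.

1.50 × 10^7 cells/mL

Step 1: 50-fold → factor 50
Step 2: 1.45 mL + 19.2 mL = 20.65 mL total → factor 20.65/1.45 = 14.241
Step 3: 180 μL brought to 4350 μL → factor 4350/180 = 24.167
Step 4: 260 μL + 1200 μL = 1460 μL total → factor 1460/260 = 5.6154
Overall dilution factor = 50 × 14.241 × 24.167 × 5.6154 = 96631
Stock = 155 cells/mL × 96631 = 1.50 × 10^7 cells/mL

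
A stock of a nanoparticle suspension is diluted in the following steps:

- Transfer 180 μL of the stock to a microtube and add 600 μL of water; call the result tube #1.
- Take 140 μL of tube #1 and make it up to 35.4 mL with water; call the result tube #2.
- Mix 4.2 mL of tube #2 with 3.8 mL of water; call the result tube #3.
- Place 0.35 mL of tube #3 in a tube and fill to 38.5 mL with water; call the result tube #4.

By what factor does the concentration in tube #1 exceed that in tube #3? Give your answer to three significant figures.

Step 1: 180 μL + 600 μL = 780 μL total → factor 780/180 = 4.3333
Step 2: 140 μL brought to 35.4 mL → factor 35400/140 = 252.86
Step 3: 4.2 mL + 3.8 mL = 8 mL total → factor 8/4.2 = 1.9048
Dilution factor to tube #1 = 4.3333; to tube #3 = 2087.1
[tube #1]/[tube #3] = (factor to tube #3)/(factor to tube #1) = 2087.1/4.3333 = 482

482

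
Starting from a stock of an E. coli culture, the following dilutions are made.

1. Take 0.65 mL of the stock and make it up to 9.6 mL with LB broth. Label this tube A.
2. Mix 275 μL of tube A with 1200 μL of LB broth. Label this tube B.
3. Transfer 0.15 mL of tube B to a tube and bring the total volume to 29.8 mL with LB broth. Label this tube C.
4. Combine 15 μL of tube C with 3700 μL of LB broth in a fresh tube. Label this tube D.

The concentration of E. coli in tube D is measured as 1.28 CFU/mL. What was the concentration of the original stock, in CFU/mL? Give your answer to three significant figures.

4.99 × 10^6 CFU/mL

Step 1: 0.65 mL brought to 9.6 mL → factor 9.6/0.65 = 14.769
Step 2: 275 μL + 1200 μL = 1475 μL total → factor 1475/275 = 5.3636
Step 3: 0.15 mL brought to 29.8 mL → factor 29.8/0.15 = 198.67
Step 4: 15 μL + 3700 μL = 3715 μL total → factor 3715/15 = 247.67
Overall dilution factor = 14.769 × 5.3636 × 198.67 × 247.67 = 3.8977 × 10^6
Stock = 1.28 CFU/mL × 3.8977 × 10^6 = 4.99 × 10^6 CFU/mL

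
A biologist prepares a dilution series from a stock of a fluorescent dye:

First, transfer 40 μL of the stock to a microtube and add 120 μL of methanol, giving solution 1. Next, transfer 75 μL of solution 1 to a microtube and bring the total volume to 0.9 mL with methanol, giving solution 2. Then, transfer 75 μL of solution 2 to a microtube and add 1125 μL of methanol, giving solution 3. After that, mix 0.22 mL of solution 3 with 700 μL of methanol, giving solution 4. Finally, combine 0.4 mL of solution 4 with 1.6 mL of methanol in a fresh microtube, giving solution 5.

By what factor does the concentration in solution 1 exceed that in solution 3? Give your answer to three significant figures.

192

Step 1: 40 μL + 120 μL = 160 μL total → factor 160/40 = 4
Step 2: 75 μL brought to 0.9 mL → factor 900/75 = 12
Step 3: 75 μL + 1125 μL = 1200 μL total → factor 1200/75 = 16
Dilution factor to solution 1 = 4; to solution 3 = 768
[solution 1]/[solution 3] = (factor to solution 3)/(factor to solution 1) = 768/4 = 192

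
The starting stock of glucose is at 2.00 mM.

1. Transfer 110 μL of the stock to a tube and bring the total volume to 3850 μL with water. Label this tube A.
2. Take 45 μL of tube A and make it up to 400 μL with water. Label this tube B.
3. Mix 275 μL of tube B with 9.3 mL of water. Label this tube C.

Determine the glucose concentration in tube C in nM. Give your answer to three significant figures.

Step 1: 110 μL brought to 3850 μL → factor 3850/110 = 35
Step 2: 45 μL brought to 400 μL → factor 400/45 = 8.8889
Step 3: 275 μL + 9.3 mL = 9575 μL total → factor 9575/275 = 34.818
Overall dilution factor = 35 × 8.8889 × 34.818 = 10832
Final = 2.00 mM / 10832 = 0.0001846 mM = 185 nM

185 nM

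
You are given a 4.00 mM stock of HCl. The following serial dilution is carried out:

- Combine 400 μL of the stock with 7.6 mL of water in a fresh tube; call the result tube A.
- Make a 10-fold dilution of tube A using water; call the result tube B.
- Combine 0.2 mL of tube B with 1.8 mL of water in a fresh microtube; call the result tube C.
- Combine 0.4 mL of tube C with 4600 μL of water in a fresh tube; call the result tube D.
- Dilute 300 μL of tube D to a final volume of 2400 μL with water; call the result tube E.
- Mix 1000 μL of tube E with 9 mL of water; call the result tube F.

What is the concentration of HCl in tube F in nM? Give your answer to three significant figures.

Step 1: 400 μL + 7.6 mL = 8000 μL total → factor 8000/400 = 20
Step 2: 10-fold → factor 10
Step 3: 0.2 mL + 1.8 mL = 2 mL total → factor 2/0.2 = 10
Step 4: 0.4 mL + 4600 μL = 5 mL total → factor 5/0.4 = 12.5
Step 5: 300 μL brought to 2400 μL → factor 2400/300 = 8
Step 6: 1000 μL + 9 mL = 10000 μL total → factor 10000/1000 = 10
Overall dilution factor = 20 × 10 × 10 × 12.5 × 8 × 10 = 2 × 10^6
Final = 4.00 mM / 2 × 10^6 = 2.000 × 10^-6 mM = 2.00 nM

2.00 nM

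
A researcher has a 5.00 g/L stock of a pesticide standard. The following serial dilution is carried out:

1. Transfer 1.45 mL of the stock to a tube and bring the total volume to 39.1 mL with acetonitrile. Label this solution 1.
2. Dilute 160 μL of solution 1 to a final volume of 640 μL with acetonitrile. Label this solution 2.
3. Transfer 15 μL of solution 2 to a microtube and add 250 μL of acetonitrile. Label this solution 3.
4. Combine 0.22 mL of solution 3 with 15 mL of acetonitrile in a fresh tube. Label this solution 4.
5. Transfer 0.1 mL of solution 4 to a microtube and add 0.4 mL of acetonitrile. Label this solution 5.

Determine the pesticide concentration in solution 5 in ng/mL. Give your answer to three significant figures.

Step 1: 1.45 mL brought to 39.1 mL → factor 39.1/1.45 = 26.966
Step 2: 160 μL brought to 640 μL → factor 640/160 = 4
Step 3: 15 μL + 250 μL = 265 μL total → factor 265/15 = 17.667
Step 4: 0.22 mL + 15 mL = 15.22 mL total → factor 15.22/0.22 = 69.182
Step 5: 0.1 mL + 0.4 mL = 0.5 mL total → factor 0.5/0.1 = 5
Overall dilution factor = 26.966 × 4 × 17.667 × 69.182 × 5 = 6.5915 × 10^5
Final = 5.00 g/L / 6.5915 × 10^5 = 7.586 × 10^-6 g/L = 7.59 ng/mL

7.59 ng/mL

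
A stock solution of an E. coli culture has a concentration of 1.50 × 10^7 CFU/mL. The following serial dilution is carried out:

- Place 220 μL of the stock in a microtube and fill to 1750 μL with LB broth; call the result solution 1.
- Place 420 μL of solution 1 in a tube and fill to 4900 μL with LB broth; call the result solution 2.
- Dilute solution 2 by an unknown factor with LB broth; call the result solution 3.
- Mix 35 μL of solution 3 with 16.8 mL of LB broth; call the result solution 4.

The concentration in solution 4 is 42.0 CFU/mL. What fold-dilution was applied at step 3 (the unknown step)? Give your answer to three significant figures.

8.00-fold

Step 1: 220 μL brought to 1750 μL → factor 1750/220 = 7.9545
Step 2: 420 μL brought to 4900 μL → factor 4900/420 = 11.667
Step 3: unknown factor x
Step 4: 35 μL + 16.8 mL = 16835 μL total → factor 16835/35 = 481
Product of known-step factors = 44638
Overall factor = 1.50 × 10^7 CFU/mL / (42.0 CFU/mL) = 3.5714 × 10^5
x = 3.5714 × 10^5 / 44638 = 8.00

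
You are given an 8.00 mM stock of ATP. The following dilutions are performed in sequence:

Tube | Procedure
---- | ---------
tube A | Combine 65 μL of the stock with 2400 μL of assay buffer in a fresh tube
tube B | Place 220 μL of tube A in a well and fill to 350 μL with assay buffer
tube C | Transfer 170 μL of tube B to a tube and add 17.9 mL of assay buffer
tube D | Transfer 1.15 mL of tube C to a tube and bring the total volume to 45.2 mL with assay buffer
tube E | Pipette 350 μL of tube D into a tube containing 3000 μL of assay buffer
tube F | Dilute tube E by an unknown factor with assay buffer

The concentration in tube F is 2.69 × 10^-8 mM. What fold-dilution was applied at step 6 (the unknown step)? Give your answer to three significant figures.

123-fold

Step 1: 65 μL + 2400 μL = 2465 μL total → factor 2465/65 = 37.923
Step 2: 220 μL brought to 350 μL → factor 350/220 = 1.5909
Step 3: 170 μL + 17.9 mL = 18070 μL total → factor 18070/170 = 106.29
Step 4: 1.15 mL brought to 45.2 mL → factor 45.2/1.15 = 39.304
Step 5: 350 μL + 3000 μL = 3350 μL total → factor 3350/350 = 9.5714
Step 6: unknown factor x
Product of known-step factors = 2.4125 × 10^6
Overall factor = 8.00 mM / (2.69 × 10^-8 mM) = 2.974 × 10^8
x = 2.974 × 10^8 / 2.4125 × 10^6 = 123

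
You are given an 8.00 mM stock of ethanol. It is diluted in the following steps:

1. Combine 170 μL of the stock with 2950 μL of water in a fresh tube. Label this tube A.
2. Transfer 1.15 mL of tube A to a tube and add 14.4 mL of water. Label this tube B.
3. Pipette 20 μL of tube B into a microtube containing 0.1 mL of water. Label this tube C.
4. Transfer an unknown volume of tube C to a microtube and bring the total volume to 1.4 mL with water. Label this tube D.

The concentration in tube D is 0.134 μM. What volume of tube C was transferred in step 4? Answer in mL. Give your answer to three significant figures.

0.0349 mL

Step 1: 170 μL + 2950 μL = 3120 μL total → factor 3120/170 = 18.353
Step 2: 1.15 mL + 14.4 mL = 15.55 mL total → factor 15.55/1.15 = 13.522
Step 3: 20 μL + 0.1 mL = 120 μL total → factor 120/20 = 6
Step 4: v brought to 1.4 mL → factor = 1.4 mL/v
Product of known-step factors = 1489
Overall factor = 8.00 mM / (0.134 μM) = 59701
Step-4 factor = 59701 / 1489 = 40.096
v = 1.4 mL / 40.096 = 0.0349 mL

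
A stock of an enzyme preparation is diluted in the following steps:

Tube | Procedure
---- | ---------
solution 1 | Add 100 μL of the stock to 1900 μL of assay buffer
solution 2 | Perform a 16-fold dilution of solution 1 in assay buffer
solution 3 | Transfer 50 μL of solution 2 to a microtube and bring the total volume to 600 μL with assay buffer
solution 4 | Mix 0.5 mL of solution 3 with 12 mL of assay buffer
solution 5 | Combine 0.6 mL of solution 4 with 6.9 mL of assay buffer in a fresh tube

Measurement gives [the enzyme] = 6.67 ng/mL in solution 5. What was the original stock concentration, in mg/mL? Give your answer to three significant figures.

8.00 mg/mL

Step 1: 100 μL + 1900 μL = 2000 μL total → factor 2000/100 = 20
Step 2: 16-fold → factor 16
Step 3: 50 μL brought to 600 μL → factor 600/50 = 12
Step 4: 0.5 mL + 12 mL = 12.5 mL total → factor 12.5/0.5 = 25
Step 5: 0.6 mL + 6.9 mL = 7.5 mL total → factor 7.5/0.6 = 12.5
Overall dilution factor = 20 × 16 × 12 × 25 × 12.5 = 1.2 × 10^6
Stock = 6.67 ng/mL × 1.2 × 10^6 = 8.004 × 10^6 ng/mL = 8.00 mg/mL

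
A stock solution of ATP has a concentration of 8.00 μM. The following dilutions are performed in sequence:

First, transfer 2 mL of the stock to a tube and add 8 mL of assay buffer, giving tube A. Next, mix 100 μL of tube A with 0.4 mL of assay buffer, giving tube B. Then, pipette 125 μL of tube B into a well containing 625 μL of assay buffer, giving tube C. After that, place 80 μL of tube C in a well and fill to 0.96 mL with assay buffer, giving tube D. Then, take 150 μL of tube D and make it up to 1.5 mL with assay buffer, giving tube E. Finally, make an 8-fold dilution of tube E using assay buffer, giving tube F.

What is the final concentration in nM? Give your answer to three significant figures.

0.0556 nM

Step 1: 2 mL + 8 mL = 10 mL total → factor 10/2 = 5
Step 2: 100 μL + 0.4 mL = 500 μL total → factor 500/100 = 5
Step 3: 125 μL + 625 μL = 750 μL total → factor 750/125 = 6
Step 4: 80 μL brought to 0.96 mL → factor 960/80 = 12
Step 5: 150 μL brought to 1.5 mL → factor 1500/150 = 10
Step 6: 8-fold → factor 8
Overall dilution factor = 5 × 5 × 6 × 12 × 10 × 8 = 1.44 × 10^5
Final = 8.00 μM / 1.44 × 10^5 = 5.556 × 10^-5 μM = 0.0556 nM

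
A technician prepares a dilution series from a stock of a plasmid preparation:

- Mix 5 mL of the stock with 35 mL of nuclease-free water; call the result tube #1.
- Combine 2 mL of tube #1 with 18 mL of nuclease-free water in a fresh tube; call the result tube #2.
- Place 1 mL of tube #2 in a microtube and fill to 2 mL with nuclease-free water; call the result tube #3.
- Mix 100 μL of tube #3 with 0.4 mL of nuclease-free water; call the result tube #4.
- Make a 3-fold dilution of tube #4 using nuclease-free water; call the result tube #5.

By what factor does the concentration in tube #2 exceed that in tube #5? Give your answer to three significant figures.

30.0

Step 1: 5 mL + 35 mL = 40 mL total → factor 40/5 = 8
Step 2: 2 mL + 18 mL = 20 mL total → factor 20/2 = 10
Step 3: 1 mL brought to 2 mL → factor 2/1 = 2
Step 4: 100 μL + 0.4 mL = 500 μL total → factor 500/100 = 5
Step 5: 3-fold → factor 3
Dilution factor to tube #2 = 80; to tube #5 = 2400
[tube #2]/[tube #5] = (factor to tube #5)/(factor to tube #2) = 2400/80 = 30.0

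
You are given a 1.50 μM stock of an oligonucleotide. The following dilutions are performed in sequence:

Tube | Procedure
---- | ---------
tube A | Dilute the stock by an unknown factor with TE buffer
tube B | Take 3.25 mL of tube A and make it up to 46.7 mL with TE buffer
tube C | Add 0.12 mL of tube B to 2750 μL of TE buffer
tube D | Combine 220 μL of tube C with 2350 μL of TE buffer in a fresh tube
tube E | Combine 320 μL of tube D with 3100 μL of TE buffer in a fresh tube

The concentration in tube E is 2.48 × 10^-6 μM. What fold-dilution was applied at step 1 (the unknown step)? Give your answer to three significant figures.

Step 1: unknown factor x
Step 2: 3.25 mL brought to 46.7 mL → factor 46.7/3.25 = 14.369
Step 3: 0.12 mL + 2750 μL = 2.87 mL total → factor 2.87/0.12 = 23.917
Step 4: 220 μL + 2350 μL = 2570 μL total → factor 2570/220 = 11.682
Step 5: 320 μL + 3100 μL = 3420 μL total → factor 3420/320 = 10.688
Product of known-step factors = 42906
Overall factor = 1.50 μM / (2.48 × 10^-6 μM) = 6.0484 × 10^5
x = 6.0484 × 10^5 / 42906 = 14.1

14.1-fold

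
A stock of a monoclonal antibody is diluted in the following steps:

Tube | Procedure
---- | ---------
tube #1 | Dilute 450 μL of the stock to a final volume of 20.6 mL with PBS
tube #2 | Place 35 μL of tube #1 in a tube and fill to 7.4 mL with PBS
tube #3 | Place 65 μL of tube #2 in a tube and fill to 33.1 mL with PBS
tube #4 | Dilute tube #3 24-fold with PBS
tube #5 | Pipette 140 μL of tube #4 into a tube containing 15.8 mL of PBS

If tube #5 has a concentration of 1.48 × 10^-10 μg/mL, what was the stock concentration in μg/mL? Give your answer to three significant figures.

Step 1: 450 μL brought to 20.6 mL → factor 20600/450 = 45.778
Step 2: 35 μL brought to 7.4 mL → factor 7400/35 = 211.43
Step 3: 65 μL brought to 33.1 mL → factor 33100/65 = 509.23
Step 4: 24-fold → factor 24
Step 5: 140 μL + 15.8 mL = 15940 μL total → factor 15940/140 = 113.86
Overall dilution factor = 45.778 × 211.43 × 509.23 × 24 × 113.86 = 1.3468 × 10^10
Stock = 1.48 × 10^-10 μg/mL × 1.3468 × 10^10 = 1.99 μg/mL

1.99 μg/mL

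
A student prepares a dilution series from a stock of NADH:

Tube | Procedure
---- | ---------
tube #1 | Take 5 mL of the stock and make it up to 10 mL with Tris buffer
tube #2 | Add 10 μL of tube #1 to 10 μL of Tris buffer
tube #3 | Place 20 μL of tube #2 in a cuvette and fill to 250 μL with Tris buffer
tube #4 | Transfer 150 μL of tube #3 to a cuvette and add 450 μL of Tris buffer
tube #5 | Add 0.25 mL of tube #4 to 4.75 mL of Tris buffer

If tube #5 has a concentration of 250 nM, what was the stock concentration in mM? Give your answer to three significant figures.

1.00 mM

Step 1: 5 mL brought to 10 mL → factor 10/5 = 2
Step 2: 10 μL + 10 μL = 20 μL total → factor 20/10 = 2
Step 3: 20 μL brought to 250 μL → factor 250/20 = 12.5
Step 4: 150 μL + 450 μL = 600 μL total → factor 600/150 = 4
Step 5: 0.25 mL + 4.75 mL = 5 mL total → factor 5/0.25 = 20
Overall dilution factor = 2 × 2 × 12.5 × 4 × 20 = 4000
Stock = 250 nM × 4000 = 1.000 × 10^6 nM = 1.00 mM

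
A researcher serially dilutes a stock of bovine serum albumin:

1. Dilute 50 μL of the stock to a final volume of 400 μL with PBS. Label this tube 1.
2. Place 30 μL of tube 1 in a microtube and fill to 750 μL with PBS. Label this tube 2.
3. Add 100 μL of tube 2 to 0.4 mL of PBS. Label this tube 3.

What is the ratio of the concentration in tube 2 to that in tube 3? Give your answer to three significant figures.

Step 1: 50 μL brought to 400 μL → factor 400/50 = 8
Step 2: 30 μL brought to 750 μL → factor 750/30 = 25
Step 3: 100 μL + 0.4 mL = 500 μL total → factor 500/100 = 5
Dilution factor to tube 2 = 200; to tube 3 = 1000
[tube 2]/[tube 3] = (factor to tube 3)/(factor to tube 2) = 1000/200 = 5.00

5.00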